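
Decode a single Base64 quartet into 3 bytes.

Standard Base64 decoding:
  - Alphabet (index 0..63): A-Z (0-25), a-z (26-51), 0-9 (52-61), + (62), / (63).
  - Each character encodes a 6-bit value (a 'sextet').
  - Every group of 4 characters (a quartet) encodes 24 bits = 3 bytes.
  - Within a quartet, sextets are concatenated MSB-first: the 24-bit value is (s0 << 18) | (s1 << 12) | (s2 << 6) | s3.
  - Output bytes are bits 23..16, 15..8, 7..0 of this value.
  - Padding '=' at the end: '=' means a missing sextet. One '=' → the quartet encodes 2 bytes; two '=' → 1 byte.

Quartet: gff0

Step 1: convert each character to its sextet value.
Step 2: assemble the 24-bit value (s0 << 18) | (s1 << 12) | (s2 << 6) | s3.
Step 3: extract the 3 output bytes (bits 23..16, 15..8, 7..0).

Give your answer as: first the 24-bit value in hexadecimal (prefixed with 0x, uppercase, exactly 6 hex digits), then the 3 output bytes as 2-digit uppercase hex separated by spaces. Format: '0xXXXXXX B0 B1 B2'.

Sextets: g=32, f=31, f=31, 0=52
24-bit: (32<<18) | (31<<12) | (31<<6) | 52
      = 0x800000 | 0x01F000 | 0x0007C0 | 0x000034
      = 0x81F7F4
Bytes: (v>>16)&0xFF=81, (v>>8)&0xFF=F7, v&0xFF=F4

Answer: 0x81F7F4 81 F7 F4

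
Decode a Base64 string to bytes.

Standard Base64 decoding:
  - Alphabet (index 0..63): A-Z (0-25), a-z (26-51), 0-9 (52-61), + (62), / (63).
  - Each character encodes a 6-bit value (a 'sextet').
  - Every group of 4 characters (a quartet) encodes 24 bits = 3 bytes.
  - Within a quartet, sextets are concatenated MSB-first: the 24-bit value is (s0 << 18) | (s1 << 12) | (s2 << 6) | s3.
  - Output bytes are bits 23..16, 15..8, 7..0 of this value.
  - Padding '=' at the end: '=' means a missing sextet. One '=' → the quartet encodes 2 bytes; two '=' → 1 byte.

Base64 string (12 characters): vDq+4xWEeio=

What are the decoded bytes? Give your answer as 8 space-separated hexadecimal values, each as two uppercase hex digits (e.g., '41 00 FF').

Answer: BC 3A BE E3 15 84 7A 2A

Derivation:
After char 0 ('v'=47): chars_in_quartet=1 acc=0x2F bytes_emitted=0
After char 1 ('D'=3): chars_in_quartet=2 acc=0xBC3 bytes_emitted=0
After char 2 ('q'=42): chars_in_quartet=3 acc=0x2F0EA bytes_emitted=0
After char 3 ('+'=62): chars_in_quartet=4 acc=0xBC3ABE -> emit BC 3A BE, reset; bytes_emitted=3
After char 4 ('4'=56): chars_in_quartet=1 acc=0x38 bytes_emitted=3
After char 5 ('x'=49): chars_in_quartet=2 acc=0xE31 bytes_emitted=3
After char 6 ('W'=22): chars_in_quartet=3 acc=0x38C56 bytes_emitted=3
After char 7 ('E'=4): chars_in_quartet=4 acc=0xE31584 -> emit E3 15 84, reset; bytes_emitted=6
After char 8 ('e'=30): chars_in_quartet=1 acc=0x1E bytes_emitted=6
After char 9 ('i'=34): chars_in_quartet=2 acc=0x7A2 bytes_emitted=6
After char 10 ('o'=40): chars_in_quartet=3 acc=0x1E8A8 bytes_emitted=6
Padding '=': partial quartet acc=0x1E8A8 -> emit 7A 2A; bytes_emitted=8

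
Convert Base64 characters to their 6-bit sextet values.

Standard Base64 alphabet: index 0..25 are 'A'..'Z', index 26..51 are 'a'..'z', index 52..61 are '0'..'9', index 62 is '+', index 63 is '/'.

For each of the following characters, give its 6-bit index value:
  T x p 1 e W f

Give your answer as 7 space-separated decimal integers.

'T': A..Z range, ord('T') − ord('A') = 19
'x': a..z range, 26 + ord('x') − ord('a') = 49
'p': a..z range, 26 + ord('p') − ord('a') = 41
'1': 0..9 range, 52 + ord('1') − ord('0') = 53
'e': a..z range, 26 + ord('e') − ord('a') = 30
'W': A..Z range, ord('W') − ord('A') = 22
'f': a..z range, 26 + ord('f') − ord('a') = 31

Answer: 19 49 41 53 30 22 31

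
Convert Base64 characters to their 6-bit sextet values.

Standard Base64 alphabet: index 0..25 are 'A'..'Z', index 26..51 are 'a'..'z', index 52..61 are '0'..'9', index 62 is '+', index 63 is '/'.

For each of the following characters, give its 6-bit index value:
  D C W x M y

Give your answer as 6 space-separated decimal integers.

'D': A..Z range, ord('D') − ord('A') = 3
'C': A..Z range, ord('C') − ord('A') = 2
'W': A..Z range, ord('W') − ord('A') = 22
'x': a..z range, 26 + ord('x') − ord('a') = 49
'M': A..Z range, ord('M') − ord('A') = 12
'y': a..z range, 26 + ord('y') − ord('a') = 50

Answer: 3 2 22 49 12 50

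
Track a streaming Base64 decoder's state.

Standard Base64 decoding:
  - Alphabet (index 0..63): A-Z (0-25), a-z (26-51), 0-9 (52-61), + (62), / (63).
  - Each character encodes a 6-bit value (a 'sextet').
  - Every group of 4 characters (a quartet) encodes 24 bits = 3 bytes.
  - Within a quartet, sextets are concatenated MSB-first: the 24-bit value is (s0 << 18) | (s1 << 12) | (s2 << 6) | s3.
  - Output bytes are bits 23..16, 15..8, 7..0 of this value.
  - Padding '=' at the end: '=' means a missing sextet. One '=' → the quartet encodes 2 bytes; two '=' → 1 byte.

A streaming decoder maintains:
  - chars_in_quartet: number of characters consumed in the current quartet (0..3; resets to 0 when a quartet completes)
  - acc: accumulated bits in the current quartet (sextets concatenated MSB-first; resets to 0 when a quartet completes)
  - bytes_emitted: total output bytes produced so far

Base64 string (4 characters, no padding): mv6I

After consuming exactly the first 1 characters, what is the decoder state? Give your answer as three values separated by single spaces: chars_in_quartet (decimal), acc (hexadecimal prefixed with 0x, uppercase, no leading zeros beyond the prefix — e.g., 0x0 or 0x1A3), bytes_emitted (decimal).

Answer: 1 0x26 0

Derivation:
After char 0 ('m'=38): chars_in_quartet=1 acc=0x26 bytes_emitted=0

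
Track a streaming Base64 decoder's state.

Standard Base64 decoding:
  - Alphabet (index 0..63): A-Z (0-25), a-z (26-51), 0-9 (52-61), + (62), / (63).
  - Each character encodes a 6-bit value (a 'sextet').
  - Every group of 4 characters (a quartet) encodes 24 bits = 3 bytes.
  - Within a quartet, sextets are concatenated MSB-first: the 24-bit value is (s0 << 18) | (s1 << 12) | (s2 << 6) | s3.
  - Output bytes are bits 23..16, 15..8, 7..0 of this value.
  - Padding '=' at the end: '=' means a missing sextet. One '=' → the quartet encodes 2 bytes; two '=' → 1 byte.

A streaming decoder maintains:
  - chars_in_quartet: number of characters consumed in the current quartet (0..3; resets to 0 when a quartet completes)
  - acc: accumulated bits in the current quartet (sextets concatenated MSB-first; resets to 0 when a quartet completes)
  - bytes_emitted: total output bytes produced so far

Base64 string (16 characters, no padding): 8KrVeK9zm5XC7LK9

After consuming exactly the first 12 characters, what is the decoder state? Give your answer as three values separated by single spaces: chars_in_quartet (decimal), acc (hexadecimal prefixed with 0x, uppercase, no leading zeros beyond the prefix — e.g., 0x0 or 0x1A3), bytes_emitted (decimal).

Answer: 0 0x0 9

Derivation:
After char 0 ('8'=60): chars_in_quartet=1 acc=0x3C bytes_emitted=0
After char 1 ('K'=10): chars_in_quartet=2 acc=0xF0A bytes_emitted=0
After char 2 ('r'=43): chars_in_quartet=3 acc=0x3C2AB bytes_emitted=0
After char 3 ('V'=21): chars_in_quartet=4 acc=0xF0AAD5 -> emit F0 AA D5, reset; bytes_emitted=3
After char 4 ('e'=30): chars_in_quartet=1 acc=0x1E bytes_emitted=3
After char 5 ('K'=10): chars_in_quartet=2 acc=0x78A bytes_emitted=3
After char 6 ('9'=61): chars_in_quartet=3 acc=0x1E2BD bytes_emitted=3
After char 7 ('z'=51): chars_in_quartet=4 acc=0x78AF73 -> emit 78 AF 73, reset; bytes_emitted=6
After char 8 ('m'=38): chars_in_quartet=1 acc=0x26 bytes_emitted=6
After char 9 ('5'=57): chars_in_quartet=2 acc=0x9B9 bytes_emitted=6
After char 10 ('X'=23): chars_in_quartet=3 acc=0x26E57 bytes_emitted=6
After char 11 ('C'=2): chars_in_quartet=4 acc=0x9B95C2 -> emit 9B 95 C2, reset; bytes_emitted=9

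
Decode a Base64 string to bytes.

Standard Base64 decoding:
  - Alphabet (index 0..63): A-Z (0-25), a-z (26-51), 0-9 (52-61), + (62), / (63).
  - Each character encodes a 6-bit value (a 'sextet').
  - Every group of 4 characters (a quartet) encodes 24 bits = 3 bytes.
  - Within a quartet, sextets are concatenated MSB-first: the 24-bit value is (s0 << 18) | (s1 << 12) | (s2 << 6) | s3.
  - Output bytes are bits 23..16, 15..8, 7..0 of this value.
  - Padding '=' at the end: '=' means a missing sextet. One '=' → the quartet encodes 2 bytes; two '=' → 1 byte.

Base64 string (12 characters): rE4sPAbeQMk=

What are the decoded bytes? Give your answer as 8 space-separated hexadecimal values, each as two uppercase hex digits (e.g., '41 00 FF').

Answer: AC 4E 2C 3C 06 DE 40 C9

Derivation:
After char 0 ('r'=43): chars_in_quartet=1 acc=0x2B bytes_emitted=0
After char 1 ('E'=4): chars_in_quartet=2 acc=0xAC4 bytes_emitted=0
After char 2 ('4'=56): chars_in_quartet=3 acc=0x2B138 bytes_emitted=0
After char 3 ('s'=44): chars_in_quartet=4 acc=0xAC4E2C -> emit AC 4E 2C, reset; bytes_emitted=3
After char 4 ('P'=15): chars_in_quartet=1 acc=0xF bytes_emitted=3
After char 5 ('A'=0): chars_in_quartet=2 acc=0x3C0 bytes_emitted=3
After char 6 ('b'=27): chars_in_quartet=3 acc=0xF01B bytes_emitted=3
After char 7 ('e'=30): chars_in_quartet=4 acc=0x3C06DE -> emit 3C 06 DE, reset; bytes_emitted=6
After char 8 ('Q'=16): chars_in_quartet=1 acc=0x10 bytes_emitted=6
After char 9 ('M'=12): chars_in_quartet=2 acc=0x40C bytes_emitted=6
After char 10 ('k'=36): chars_in_quartet=3 acc=0x10324 bytes_emitted=6
Padding '=': partial quartet acc=0x10324 -> emit 40 C9; bytes_emitted=8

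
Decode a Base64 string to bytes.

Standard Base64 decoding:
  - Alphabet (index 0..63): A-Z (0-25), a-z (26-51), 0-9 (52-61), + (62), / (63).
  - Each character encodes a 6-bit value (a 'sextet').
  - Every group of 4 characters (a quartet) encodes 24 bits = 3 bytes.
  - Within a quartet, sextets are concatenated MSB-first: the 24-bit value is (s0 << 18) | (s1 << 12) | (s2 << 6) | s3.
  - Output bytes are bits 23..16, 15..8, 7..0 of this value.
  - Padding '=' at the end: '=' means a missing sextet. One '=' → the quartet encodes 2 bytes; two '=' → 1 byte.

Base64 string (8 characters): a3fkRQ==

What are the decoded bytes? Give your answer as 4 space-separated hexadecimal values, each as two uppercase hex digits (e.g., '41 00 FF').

Answer: 6B 77 E4 45

Derivation:
After char 0 ('a'=26): chars_in_quartet=1 acc=0x1A bytes_emitted=0
After char 1 ('3'=55): chars_in_quartet=2 acc=0x6B7 bytes_emitted=0
After char 2 ('f'=31): chars_in_quartet=3 acc=0x1ADDF bytes_emitted=0
After char 3 ('k'=36): chars_in_quartet=4 acc=0x6B77E4 -> emit 6B 77 E4, reset; bytes_emitted=3
After char 4 ('R'=17): chars_in_quartet=1 acc=0x11 bytes_emitted=3
After char 5 ('Q'=16): chars_in_quartet=2 acc=0x450 bytes_emitted=3
Padding '==': partial quartet acc=0x450 -> emit 45; bytes_emitted=4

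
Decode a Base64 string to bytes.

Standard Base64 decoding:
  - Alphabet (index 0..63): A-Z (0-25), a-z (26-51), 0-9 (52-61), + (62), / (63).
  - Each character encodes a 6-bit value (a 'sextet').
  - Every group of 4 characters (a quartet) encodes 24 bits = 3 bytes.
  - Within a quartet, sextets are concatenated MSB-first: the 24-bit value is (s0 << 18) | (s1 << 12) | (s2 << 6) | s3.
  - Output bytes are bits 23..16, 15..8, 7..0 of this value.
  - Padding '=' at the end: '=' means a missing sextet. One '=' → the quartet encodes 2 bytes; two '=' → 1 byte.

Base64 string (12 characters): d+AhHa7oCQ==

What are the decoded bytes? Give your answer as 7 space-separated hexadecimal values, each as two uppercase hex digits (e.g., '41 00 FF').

Answer: 77 E0 21 1D AE E8 09

Derivation:
After char 0 ('d'=29): chars_in_quartet=1 acc=0x1D bytes_emitted=0
After char 1 ('+'=62): chars_in_quartet=2 acc=0x77E bytes_emitted=0
After char 2 ('A'=0): chars_in_quartet=3 acc=0x1DF80 bytes_emitted=0
After char 3 ('h'=33): chars_in_quartet=4 acc=0x77E021 -> emit 77 E0 21, reset; bytes_emitted=3
After char 4 ('H'=7): chars_in_quartet=1 acc=0x7 bytes_emitted=3
After char 5 ('a'=26): chars_in_quartet=2 acc=0x1DA bytes_emitted=3
After char 6 ('7'=59): chars_in_quartet=3 acc=0x76BB bytes_emitted=3
After char 7 ('o'=40): chars_in_quartet=4 acc=0x1DAEE8 -> emit 1D AE E8, reset; bytes_emitted=6
After char 8 ('C'=2): chars_in_quartet=1 acc=0x2 bytes_emitted=6
After char 9 ('Q'=16): chars_in_quartet=2 acc=0x90 bytes_emitted=6
Padding '==': partial quartet acc=0x90 -> emit 09; bytes_emitted=7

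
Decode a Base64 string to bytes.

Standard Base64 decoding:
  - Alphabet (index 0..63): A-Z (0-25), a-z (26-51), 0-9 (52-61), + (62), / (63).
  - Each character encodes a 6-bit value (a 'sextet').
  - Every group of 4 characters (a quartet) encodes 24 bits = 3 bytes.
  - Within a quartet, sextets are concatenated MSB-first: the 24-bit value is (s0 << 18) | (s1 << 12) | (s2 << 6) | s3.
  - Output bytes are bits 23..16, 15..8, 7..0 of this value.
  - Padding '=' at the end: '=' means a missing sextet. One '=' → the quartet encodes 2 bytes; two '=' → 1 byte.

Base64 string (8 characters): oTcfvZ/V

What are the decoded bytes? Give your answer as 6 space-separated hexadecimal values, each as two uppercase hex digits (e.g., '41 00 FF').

After char 0 ('o'=40): chars_in_quartet=1 acc=0x28 bytes_emitted=0
After char 1 ('T'=19): chars_in_quartet=2 acc=0xA13 bytes_emitted=0
After char 2 ('c'=28): chars_in_quartet=3 acc=0x284DC bytes_emitted=0
After char 3 ('f'=31): chars_in_quartet=4 acc=0xA1371F -> emit A1 37 1F, reset; bytes_emitted=3
After char 4 ('v'=47): chars_in_quartet=1 acc=0x2F bytes_emitted=3
After char 5 ('Z'=25): chars_in_quartet=2 acc=0xBD9 bytes_emitted=3
After char 6 ('/'=63): chars_in_quartet=3 acc=0x2F67F bytes_emitted=3
After char 7 ('V'=21): chars_in_quartet=4 acc=0xBD9FD5 -> emit BD 9F D5, reset; bytes_emitted=6

Answer: A1 37 1F BD 9F D5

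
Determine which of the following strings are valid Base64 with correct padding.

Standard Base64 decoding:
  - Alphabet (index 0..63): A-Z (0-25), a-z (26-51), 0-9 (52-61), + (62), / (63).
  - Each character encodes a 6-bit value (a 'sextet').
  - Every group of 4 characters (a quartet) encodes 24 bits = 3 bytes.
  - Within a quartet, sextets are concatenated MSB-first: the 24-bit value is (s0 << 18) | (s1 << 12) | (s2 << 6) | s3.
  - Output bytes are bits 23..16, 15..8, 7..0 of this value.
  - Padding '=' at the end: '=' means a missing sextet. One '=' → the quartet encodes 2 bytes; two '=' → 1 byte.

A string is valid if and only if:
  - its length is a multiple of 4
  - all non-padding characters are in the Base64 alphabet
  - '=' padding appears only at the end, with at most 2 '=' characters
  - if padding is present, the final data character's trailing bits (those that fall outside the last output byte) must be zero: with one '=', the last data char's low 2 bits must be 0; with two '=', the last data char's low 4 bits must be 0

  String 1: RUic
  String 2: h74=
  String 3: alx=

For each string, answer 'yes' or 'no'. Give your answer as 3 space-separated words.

String 1: 'RUic' → valid
String 2: 'h74=' → valid
String 3: 'alx=' → invalid (bad trailing bits)

Answer: yes yes no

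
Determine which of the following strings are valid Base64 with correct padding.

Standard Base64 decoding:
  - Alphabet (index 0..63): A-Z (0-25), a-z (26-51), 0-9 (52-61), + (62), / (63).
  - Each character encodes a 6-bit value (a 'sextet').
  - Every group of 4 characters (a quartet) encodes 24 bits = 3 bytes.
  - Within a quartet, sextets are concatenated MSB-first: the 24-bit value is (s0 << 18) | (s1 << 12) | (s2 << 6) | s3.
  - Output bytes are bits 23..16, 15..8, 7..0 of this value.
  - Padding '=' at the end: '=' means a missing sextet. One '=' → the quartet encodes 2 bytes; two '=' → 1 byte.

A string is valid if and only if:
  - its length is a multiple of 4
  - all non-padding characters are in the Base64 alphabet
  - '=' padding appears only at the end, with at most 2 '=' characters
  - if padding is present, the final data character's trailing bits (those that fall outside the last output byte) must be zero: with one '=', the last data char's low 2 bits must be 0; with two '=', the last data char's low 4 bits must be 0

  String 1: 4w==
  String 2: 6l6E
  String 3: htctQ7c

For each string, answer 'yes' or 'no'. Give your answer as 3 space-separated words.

String 1: '4w==' → valid
String 2: '6l6E' → valid
String 3: 'htctQ7c' → invalid (len=7 not mult of 4)

Answer: yes yes no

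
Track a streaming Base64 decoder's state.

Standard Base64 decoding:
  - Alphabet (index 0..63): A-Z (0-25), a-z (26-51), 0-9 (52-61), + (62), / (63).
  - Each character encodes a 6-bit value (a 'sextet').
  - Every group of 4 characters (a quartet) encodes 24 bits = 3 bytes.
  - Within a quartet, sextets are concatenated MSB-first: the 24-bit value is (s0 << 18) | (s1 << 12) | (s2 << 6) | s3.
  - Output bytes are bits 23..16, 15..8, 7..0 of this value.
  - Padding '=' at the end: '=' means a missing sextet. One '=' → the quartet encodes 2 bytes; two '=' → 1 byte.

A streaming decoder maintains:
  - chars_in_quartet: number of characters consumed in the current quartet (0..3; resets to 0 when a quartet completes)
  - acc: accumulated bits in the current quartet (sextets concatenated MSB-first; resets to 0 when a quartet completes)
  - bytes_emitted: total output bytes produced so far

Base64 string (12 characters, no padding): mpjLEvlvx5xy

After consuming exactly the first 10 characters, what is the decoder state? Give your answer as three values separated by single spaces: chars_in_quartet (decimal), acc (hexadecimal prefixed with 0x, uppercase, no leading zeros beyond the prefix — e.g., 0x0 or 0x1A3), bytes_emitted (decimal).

Answer: 2 0xC79 6

Derivation:
After char 0 ('m'=38): chars_in_quartet=1 acc=0x26 bytes_emitted=0
After char 1 ('p'=41): chars_in_quartet=2 acc=0x9A9 bytes_emitted=0
After char 2 ('j'=35): chars_in_quartet=3 acc=0x26A63 bytes_emitted=0
After char 3 ('L'=11): chars_in_quartet=4 acc=0x9A98CB -> emit 9A 98 CB, reset; bytes_emitted=3
After char 4 ('E'=4): chars_in_quartet=1 acc=0x4 bytes_emitted=3
After char 5 ('v'=47): chars_in_quartet=2 acc=0x12F bytes_emitted=3
After char 6 ('l'=37): chars_in_quartet=3 acc=0x4BE5 bytes_emitted=3
After char 7 ('v'=47): chars_in_quartet=4 acc=0x12F96F -> emit 12 F9 6F, reset; bytes_emitted=6
After char 8 ('x'=49): chars_in_quartet=1 acc=0x31 bytes_emitted=6
After char 9 ('5'=57): chars_in_quartet=2 acc=0xC79 bytes_emitted=6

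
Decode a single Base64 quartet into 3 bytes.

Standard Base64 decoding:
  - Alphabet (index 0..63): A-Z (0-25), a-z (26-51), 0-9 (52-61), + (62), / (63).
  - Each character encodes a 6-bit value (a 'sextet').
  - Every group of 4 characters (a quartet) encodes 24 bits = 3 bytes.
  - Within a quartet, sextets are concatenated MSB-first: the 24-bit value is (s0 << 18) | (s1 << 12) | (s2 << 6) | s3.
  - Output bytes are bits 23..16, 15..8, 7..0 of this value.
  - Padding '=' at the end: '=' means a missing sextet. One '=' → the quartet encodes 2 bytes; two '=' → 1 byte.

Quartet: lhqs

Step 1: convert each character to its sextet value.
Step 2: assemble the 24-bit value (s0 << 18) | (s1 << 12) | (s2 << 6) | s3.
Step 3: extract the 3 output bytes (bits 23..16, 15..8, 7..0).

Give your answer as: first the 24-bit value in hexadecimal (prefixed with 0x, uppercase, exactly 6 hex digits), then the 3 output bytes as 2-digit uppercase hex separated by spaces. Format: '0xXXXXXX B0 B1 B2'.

Answer: 0x961AAC 96 1A AC

Derivation:
Sextets: l=37, h=33, q=42, s=44
24-bit: (37<<18) | (33<<12) | (42<<6) | 44
      = 0x940000 | 0x021000 | 0x000A80 | 0x00002C
      = 0x961AAC
Bytes: (v>>16)&0xFF=96, (v>>8)&0xFF=1A, v&0xFF=AC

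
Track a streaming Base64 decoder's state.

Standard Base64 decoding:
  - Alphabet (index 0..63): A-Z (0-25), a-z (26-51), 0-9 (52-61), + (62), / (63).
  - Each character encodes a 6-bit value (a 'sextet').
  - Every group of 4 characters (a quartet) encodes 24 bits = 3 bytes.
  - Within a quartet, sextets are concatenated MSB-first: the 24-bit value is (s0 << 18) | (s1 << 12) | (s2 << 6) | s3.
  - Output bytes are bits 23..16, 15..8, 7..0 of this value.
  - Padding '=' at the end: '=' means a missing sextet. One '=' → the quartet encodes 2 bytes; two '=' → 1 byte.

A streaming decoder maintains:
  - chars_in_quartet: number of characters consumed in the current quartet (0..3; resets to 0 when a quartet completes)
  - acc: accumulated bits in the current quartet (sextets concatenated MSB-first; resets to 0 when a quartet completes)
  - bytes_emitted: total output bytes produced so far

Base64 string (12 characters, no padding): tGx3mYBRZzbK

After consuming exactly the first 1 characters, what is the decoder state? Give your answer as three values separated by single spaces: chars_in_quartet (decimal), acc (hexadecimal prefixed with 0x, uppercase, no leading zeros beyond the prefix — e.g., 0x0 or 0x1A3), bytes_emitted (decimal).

After char 0 ('t'=45): chars_in_quartet=1 acc=0x2D bytes_emitted=0

Answer: 1 0x2D 0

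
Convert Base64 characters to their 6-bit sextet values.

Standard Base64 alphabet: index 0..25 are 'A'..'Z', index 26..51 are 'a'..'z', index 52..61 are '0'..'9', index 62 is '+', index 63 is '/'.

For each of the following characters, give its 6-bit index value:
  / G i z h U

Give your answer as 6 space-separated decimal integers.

'/': index 63
'G': A..Z range, ord('G') − ord('A') = 6
'i': a..z range, 26 + ord('i') − ord('a') = 34
'z': a..z range, 26 + ord('z') − ord('a') = 51
'h': a..z range, 26 + ord('h') − ord('a') = 33
'U': A..Z range, ord('U') − ord('A') = 20

Answer: 63 6 34 51 33 20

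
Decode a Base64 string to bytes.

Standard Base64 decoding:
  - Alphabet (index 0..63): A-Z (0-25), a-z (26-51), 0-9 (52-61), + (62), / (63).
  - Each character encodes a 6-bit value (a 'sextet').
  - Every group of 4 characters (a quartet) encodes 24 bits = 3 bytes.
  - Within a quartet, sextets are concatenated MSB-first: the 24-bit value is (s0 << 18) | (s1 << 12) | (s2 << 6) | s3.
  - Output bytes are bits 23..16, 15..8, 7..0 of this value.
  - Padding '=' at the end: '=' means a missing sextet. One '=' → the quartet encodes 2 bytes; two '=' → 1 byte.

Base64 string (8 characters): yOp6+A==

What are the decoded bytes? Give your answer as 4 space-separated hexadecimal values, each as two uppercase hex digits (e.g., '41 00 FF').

Answer: C8 EA 7A F8

Derivation:
After char 0 ('y'=50): chars_in_quartet=1 acc=0x32 bytes_emitted=0
After char 1 ('O'=14): chars_in_quartet=2 acc=0xC8E bytes_emitted=0
After char 2 ('p'=41): chars_in_quartet=3 acc=0x323A9 bytes_emitted=0
After char 3 ('6'=58): chars_in_quartet=4 acc=0xC8EA7A -> emit C8 EA 7A, reset; bytes_emitted=3
After char 4 ('+'=62): chars_in_quartet=1 acc=0x3E bytes_emitted=3
After char 5 ('A'=0): chars_in_quartet=2 acc=0xF80 bytes_emitted=3
Padding '==': partial quartet acc=0xF80 -> emit F8; bytes_emitted=4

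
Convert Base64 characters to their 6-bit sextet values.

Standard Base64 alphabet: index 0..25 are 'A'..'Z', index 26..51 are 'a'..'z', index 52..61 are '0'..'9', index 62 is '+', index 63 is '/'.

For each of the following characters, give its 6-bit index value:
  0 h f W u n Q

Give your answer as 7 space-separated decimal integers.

'0': 0..9 range, 52 + ord('0') − ord('0') = 52
'h': a..z range, 26 + ord('h') − ord('a') = 33
'f': a..z range, 26 + ord('f') − ord('a') = 31
'W': A..Z range, ord('W') − ord('A') = 22
'u': a..z range, 26 + ord('u') − ord('a') = 46
'n': a..z range, 26 + ord('n') − ord('a') = 39
'Q': A..Z range, ord('Q') − ord('A') = 16

Answer: 52 33 31 22 46 39 16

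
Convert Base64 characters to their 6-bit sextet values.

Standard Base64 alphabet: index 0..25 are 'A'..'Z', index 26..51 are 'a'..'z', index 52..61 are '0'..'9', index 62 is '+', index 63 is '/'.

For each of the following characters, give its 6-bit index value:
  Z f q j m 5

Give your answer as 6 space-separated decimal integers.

'Z': A..Z range, ord('Z') − ord('A') = 25
'f': a..z range, 26 + ord('f') − ord('a') = 31
'q': a..z range, 26 + ord('q') − ord('a') = 42
'j': a..z range, 26 + ord('j') − ord('a') = 35
'm': a..z range, 26 + ord('m') − ord('a') = 38
'5': 0..9 range, 52 + ord('5') − ord('0') = 57

Answer: 25 31 42 35 38 57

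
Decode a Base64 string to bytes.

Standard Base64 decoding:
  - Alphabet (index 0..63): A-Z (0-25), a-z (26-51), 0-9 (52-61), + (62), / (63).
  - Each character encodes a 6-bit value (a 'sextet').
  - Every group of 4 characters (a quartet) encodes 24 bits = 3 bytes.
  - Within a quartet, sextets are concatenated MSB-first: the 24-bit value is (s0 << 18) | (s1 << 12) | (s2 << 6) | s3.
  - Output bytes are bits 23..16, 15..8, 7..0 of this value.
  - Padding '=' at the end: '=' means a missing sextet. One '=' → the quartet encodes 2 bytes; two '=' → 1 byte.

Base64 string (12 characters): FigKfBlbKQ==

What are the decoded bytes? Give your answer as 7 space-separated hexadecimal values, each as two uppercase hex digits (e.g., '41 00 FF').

Answer: 16 28 0A 7C 19 5B 29

Derivation:
After char 0 ('F'=5): chars_in_quartet=1 acc=0x5 bytes_emitted=0
After char 1 ('i'=34): chars_in_quartet=2 acc=0x162 bytes_emitted=0
After char 2 ('g'=32): chars_in_quartet=3 acc=0x58A0 bytes_emitted=0
After char 3 ('K'=10): chars_in_quartet=4 acc=0x16280A -> emit 16 28 0A, reset; bytes_emitted=3
After char 4 ('f'=31): chars_in_quartet=1 acc=0x1F bytes_emitted=3
After char 5 ('B'=1): chars_in_quartet=2 acc=0x7C1 bytes_emitted=3
After char 6 ('l'=37): chars_in_quartet=3 acc=0x1F065 bytes_emitted=3
After char 7 ('b'=27): chars_in_quartet=4 acc=0x7C195B -> emit 7C 19 5B, reset; bytes_emitted=6
After char 8 ('K'=10): chars_in_quartet=1 acc=0xA bytes_emitted=6
After char 9 ('Q'=16): chars_in_quartet=2 acc=0x290 bytes_emitted=6
Padding '==': partial quartet acc=0x290 -> emit 29; bytes_emitted=7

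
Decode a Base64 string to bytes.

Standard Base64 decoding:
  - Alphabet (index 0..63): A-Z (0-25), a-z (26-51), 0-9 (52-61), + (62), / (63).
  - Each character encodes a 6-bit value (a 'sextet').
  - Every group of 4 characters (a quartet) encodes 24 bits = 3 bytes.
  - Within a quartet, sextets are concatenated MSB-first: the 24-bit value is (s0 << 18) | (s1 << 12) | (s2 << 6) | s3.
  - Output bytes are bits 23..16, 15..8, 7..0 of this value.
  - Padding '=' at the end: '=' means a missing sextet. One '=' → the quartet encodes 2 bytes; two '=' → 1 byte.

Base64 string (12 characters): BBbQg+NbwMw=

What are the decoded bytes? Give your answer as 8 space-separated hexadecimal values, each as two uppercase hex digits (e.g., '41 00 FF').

Answer: 04 16 D0 83 E3 5B C0 CC

Derivation:
After char 0 ('B'=1): chars_in_quartet=1 acc=0x1 bytes_emitted=0
After char 1 ('B'=1): chars_in_quartet=2 acc=0x41 bytes_emitted=0
After char 2 ('b'=27): chars_in_quartet=3 acc=0x105B bytes_emitted=0
After char 3 ('Q'=16): chars_in_quartet=4 acc=0x416D0 -> emit 04 16 D0, reset; bytes_emitted=3
After char 4 ('g'=32): chars_in_quartet=1 acc=0x20 bytes_emitted=3
After char 5 ('+'=62): chars_in_quartet=2 acc=0x83E bytes_emitted=3
After char 6 ('N'=13): chars_in_quartet=3 acc=0x20F8D bytes_emitted=3
After char 7 ('b'=27): chars_in_quartet=4 acc=0x83E35B -> emit 83 E3 5B, reset; bytes_emitted=6
After char 8 ('w'=48): chars_in_quartet=1 acc=0x30 bytes_emitted=6
After char 9 ('M'=12): chars_in_quartet=2 acc=0xC0C bytes_emitted=6
After char 10 ('w'=48): chars_in_quartet=3 acc=0x30330 bytes_emitted=6
Padding '=': partial quartet acc=0x30330 -> emit C0 CC; bytes_emitted=8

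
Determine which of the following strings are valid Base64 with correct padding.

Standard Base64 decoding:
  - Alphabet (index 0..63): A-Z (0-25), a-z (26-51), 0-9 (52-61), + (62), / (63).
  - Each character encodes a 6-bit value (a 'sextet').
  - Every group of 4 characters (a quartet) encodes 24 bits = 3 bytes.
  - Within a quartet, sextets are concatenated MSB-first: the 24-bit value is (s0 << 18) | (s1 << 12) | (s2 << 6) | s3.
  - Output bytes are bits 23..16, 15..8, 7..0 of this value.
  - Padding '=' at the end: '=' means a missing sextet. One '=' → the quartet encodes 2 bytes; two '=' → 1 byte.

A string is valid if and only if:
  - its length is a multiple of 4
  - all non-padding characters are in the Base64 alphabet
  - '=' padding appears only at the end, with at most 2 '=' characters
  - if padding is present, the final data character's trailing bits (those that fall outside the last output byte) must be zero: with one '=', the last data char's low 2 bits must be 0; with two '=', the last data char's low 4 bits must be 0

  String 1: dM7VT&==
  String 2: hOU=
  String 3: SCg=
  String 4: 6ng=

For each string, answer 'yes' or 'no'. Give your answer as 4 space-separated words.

Answer: no yes yes yes

Derivation:
String 1: 'dM7VT&==' → invalid (bad char(s): ['&'])
String 2: 'hOU=' → valid
String 3: 'SCg=' → valid
String 4: '6ng=' → valid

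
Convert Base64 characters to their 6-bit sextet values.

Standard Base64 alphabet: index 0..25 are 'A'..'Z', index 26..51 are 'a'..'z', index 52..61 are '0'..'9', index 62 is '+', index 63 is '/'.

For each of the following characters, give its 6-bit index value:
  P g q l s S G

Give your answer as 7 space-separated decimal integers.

'P': A..Z range, ord('P') − ord('A') = 15
'g': a..z range, 26 + ord('g') − ord('a') = 32
'q': a..z range, 26 + ord('q') − ord('a') = 42
'l': a..z range, 26 + ord('l') − ord('a') = 37
's': a..z range, 26 + ord('s') − ord('a') = 44
'S': A..Z range, ord('S') − ord('A') = 18
'G': A..Z range, ord('G') − ord('A') = 6

Answer: 15 32 42 37 44 18 6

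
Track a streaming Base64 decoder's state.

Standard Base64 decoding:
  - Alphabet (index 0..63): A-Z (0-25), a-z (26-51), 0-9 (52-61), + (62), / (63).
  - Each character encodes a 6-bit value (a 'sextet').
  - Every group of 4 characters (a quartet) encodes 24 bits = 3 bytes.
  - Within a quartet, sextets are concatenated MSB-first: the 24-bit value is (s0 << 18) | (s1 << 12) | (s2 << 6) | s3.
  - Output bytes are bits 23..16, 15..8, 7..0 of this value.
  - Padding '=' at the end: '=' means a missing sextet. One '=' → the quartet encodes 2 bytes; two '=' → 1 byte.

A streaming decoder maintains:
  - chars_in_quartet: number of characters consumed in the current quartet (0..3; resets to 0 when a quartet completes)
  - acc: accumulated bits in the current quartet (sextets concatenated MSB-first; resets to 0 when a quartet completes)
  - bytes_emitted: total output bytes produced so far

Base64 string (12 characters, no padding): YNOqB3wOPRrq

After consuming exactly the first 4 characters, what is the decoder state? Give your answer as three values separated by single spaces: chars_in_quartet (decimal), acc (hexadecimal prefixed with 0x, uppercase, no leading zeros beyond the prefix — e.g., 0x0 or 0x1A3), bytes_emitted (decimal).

After char 0 ('Y'=24): chars_in_quartet=1 acc=0x18 bytes_emitted=0
After char 1 ('N'=13): chars_in_quartet=2 acc=0x60D bytes_emitted=0
After char 2 ('O'=14): chars_in_quartet=3 acc=0x1834E bytes_emitted=0
After char 3 ('q'=42): chars_in_quartet=4 acc=0x60D3AA -> emit 60 D3 AA, reset; bytes_emitted=3

Answer: 0 0x0 3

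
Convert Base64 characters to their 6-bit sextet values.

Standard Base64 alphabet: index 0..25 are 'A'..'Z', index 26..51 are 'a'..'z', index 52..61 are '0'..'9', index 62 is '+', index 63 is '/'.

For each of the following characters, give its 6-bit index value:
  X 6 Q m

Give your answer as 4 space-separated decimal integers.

'X': A..Z range, ord('X') − ord('A') = 23
'6': 0..9 range, 52 + ord('6') − ord('0') = 58
'Q': A..Z range, ord('Q') − ord('A') = 16
'm': a..z range, 26 + ord('m') − ord('a') = 38

Answer: 23 58 16 38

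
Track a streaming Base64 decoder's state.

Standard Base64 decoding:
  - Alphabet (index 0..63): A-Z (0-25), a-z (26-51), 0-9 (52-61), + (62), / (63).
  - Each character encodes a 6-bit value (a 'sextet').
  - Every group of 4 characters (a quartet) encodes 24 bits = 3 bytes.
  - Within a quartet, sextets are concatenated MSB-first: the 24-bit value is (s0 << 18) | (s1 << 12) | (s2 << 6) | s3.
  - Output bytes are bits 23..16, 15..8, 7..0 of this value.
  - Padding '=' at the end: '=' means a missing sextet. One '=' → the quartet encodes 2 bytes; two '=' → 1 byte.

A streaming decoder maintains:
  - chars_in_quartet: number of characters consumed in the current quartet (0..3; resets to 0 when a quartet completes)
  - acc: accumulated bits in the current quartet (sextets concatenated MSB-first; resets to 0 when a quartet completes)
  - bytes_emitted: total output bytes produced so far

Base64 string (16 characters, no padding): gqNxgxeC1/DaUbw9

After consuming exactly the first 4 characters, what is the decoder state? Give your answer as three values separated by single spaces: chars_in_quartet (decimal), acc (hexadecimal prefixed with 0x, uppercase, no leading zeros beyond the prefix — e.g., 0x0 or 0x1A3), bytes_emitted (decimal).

After char 0 ('g'=32): chars_in_quartet=1 acc=0x20 bytes_emitted=0
After char 1 ('q'=42): chars_in_quartet=2 acc=0x82A bytes_emitted=0
After char 2 ('N'=13): chars_in_quartet=3 acc=0x20A8D bytes_emitted=0
After char 3 ('x'=49): chars_in_quartet=4 acc=0x82A371 -> emit 82 A3 71, reset; bytes_emitted=3

Answer: 0 0x0 3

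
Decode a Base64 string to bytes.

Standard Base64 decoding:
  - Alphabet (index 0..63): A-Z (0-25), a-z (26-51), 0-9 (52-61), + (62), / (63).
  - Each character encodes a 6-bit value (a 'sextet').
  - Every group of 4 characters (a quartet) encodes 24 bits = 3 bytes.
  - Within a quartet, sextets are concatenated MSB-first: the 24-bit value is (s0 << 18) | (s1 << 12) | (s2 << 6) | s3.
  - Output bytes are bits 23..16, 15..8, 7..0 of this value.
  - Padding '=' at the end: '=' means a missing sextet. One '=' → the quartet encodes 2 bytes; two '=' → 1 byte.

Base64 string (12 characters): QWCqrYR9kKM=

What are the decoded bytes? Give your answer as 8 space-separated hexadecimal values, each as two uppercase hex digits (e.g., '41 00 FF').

Answer: 41 60 AA AD 84 7D 90 A3

Derivation:
After char 0 ('Q'=16): chars_in_quartet=1 acc=0x10 bytes_emitted=0
After char 1 ('W'=22): chars_in_quartet=2 acc=0x416 bytes_emitted=0
After char 2 ('C'=2): chars_in_quartet=3 acc=0x10582 bytes_emitted=0
After char 3 ('q'=42): chars_in_quartet=4 acc=0x4160AA -> emit 41 60 AA, reset; bytes_emitted=3
After char 4 ('r'=43): chars_in_quartet=1 acc=0x2B bytes_emitted=3
After char 5 ('Y'=24): chars_in_quartet=2 acc=0xAD8 bytes_emitted=3
After char 6 ('R'=17): chars_in_quartet=3 acc=0x2B611 bytes_emitted=3
After char 7 ('9'=61): chars_in_quartet=4 acc=0xAD847D -> emit AD 84 7D, reset; bytes_emitted=6
After char 8 ('k'=36): chars_in_quartet=1 acc=0x24 bytes_emitted=6
After char 9 ('K'=10): chars_in_quartet=2 acc=0x90A bytes_emitted=6
After char 10 ('M'=12): chars_in_quartet=3 acc=0x2428C bytes_emitted=6
Padding '=': partial quartet acc=0x2428C -> emit 90 A3; bytes_emitted=8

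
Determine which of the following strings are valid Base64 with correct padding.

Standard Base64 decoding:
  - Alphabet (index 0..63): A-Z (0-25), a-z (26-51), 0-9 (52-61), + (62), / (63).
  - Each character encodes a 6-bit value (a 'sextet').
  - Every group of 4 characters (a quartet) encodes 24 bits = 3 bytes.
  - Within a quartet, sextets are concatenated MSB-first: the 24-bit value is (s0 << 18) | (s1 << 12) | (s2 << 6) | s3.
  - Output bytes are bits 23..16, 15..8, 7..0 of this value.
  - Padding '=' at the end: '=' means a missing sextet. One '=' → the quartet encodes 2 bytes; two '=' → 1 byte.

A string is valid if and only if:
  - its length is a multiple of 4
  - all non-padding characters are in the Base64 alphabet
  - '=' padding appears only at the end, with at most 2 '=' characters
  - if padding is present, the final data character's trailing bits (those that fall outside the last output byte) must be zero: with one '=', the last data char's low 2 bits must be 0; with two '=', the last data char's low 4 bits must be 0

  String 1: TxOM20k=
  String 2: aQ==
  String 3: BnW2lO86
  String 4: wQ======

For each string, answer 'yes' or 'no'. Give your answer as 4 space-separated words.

Answer: yes yes yes no

Derivation:
String 1: 'TxOM20k=' → valid
String 2: 'aQ==' → valid
String 3: 'BnW2lO86' → valid
String 4: 'wQ======' → invalid (6 pad chars (max 2))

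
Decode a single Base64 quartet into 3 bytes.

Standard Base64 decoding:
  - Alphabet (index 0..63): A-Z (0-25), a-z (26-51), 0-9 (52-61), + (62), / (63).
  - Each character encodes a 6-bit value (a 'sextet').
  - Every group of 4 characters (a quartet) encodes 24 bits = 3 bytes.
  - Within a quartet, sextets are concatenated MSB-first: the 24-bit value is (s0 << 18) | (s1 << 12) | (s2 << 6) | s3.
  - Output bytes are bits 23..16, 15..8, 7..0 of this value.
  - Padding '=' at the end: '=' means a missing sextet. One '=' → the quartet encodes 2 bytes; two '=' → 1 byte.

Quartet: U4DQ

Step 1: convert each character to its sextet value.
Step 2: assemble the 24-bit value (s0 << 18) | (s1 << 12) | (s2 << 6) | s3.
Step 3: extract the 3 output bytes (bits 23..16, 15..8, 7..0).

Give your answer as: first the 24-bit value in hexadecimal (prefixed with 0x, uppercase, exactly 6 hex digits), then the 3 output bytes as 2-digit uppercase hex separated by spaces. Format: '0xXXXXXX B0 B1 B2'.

Answer: 0x5380D0 53 80 D0

Derivation:
Sextets: U=20, 4=56, D=3, Q=16
24-bit: (20<<18) | (56<<12) | (3<<6) | 16
      = 0x500000 | 0x038000 | 0x0000C0 | 0x000010
      = 0x5380D0
Bytes: (v>>16)&0xFF=53, (v>>8)&0xFF=80, v&0xFF=D0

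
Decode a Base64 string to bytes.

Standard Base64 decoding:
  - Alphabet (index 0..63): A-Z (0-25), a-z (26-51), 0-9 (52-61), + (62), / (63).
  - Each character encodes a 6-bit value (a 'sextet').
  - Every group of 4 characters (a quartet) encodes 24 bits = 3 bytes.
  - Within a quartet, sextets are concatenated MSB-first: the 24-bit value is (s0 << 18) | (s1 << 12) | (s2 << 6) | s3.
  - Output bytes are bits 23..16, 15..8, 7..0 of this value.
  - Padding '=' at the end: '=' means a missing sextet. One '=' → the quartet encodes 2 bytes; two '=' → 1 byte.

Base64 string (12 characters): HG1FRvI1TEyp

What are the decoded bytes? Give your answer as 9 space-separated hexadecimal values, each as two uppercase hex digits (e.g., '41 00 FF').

Answer: 1C 6D 45 46 F2 35 4C 4C A9

Derivation:
After char 0 ('H'=7): chars_in_quartet=1 acc=0x7 bytes_emitted=0
After char 1 ('G'=6): chars_in_quartet=2 acc=0x1C6 bytes_emitted=0
After char 2 ('1'=53): chars_in_quartet=3 acc=0x71B5 bytes_emitted=0
After char 3 ('F'=5): chars_in_quartet=4 acc=0x1C6D45 -> emit 1C 6D 45, reset; bytes_emitted=3
After char 4 ('R'=17): chars_in_quartet=1 acc=0x11 bytes_emitted=3
After char 5 ('v'=47): chars_in_quartet=2 acc=0x46F bytes_emitted=3
After char 6 ('I'=8): chars_in_quartet=3 acc=0x11BC8 bytes_emitted=3
After char 7 ('1'=53): chars_in_quartet=4 acc=0x46F235 -> emit 46 F2 35, reset; bytes_emitted=6
After char 8 ('T'=19): chars_in_quartet=1 acc=0x13 bytes_emitted=6
After char 9 ('E'=4): chars_in_quartet=2 acc=0x4C4 bytes_emitted=6
After char 10 ('y'=50): chars_in_quartet=3 acc=0x13132 bytes_emitted=6
After char 11 ('p'=41): chars_in_quartet=4 acc=0x4C4CA9 -> emit 4C 4C A9, reset; bytes_emitted=9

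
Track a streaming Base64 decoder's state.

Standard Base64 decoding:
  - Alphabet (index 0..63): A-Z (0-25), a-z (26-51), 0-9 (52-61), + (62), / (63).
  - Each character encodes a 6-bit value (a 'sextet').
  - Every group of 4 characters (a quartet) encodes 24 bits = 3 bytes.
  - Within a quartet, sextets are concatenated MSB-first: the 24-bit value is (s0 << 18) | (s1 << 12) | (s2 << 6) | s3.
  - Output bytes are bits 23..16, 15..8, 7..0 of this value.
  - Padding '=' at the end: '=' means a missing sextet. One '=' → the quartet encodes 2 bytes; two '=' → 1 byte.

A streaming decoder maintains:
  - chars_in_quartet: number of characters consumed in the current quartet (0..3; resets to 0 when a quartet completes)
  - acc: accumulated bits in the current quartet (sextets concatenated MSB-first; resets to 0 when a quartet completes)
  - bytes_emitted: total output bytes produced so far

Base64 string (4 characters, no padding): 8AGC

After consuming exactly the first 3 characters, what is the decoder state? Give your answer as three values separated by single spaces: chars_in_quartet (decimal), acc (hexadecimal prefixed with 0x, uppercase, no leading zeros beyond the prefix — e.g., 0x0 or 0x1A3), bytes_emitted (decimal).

After char 0 ('8'=60): chars_in_quartet=1 acc=0x3C bytes_emitted=0
After char 1 ('A'=0): chars_in_quartet=2 acc=0xF00 bytes_emitted=0
After char 2 ('G'=6): chars_in_quartet=3 acc=0x3C006 bytes_emitted=0

Answer: 3 0x3C006 0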